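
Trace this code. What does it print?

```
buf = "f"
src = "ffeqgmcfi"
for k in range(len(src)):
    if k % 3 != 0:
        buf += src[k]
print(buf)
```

k=0: skip
k=1: add 'f' → 'ff'
k=2: add 'e' → 'ffe'
k=3: skip
k=4: add 'g' → 'ffeg'
k=5: add 'm' → 'ffegm'
k=6: skip
k=7: add 'f' → 'ffegmf'
k=8: add 'i' → 'ffegmfi'

ffegmfi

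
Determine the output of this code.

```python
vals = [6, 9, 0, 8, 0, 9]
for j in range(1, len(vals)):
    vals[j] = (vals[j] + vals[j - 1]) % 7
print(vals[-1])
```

j=1: vals[1] = (9+6)%7 = 1 → [6, 1, 0, 8, 0, 9]
j=2: vals[2] = (0+1)%7 = 1 → [6, 1, 1, 8, 0, 9]
j=3: vals[3] = (8+1)%7 = 2 → [6, 1, 1, 2, 0, 9]
j=4: vals[4] = (0+2)%7 = 2 → [6, 1, 1, 2, 2, 9]
j=5: vals[5] = (9+2)%7 = 4 → [6, 1, 1, 2, 2, 4]

4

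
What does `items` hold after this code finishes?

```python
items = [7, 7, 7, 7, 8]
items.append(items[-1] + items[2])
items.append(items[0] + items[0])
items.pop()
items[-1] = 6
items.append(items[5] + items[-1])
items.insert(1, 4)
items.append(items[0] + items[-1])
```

[7, 4, 7, 7, 7, 8, 6, 12, 19]

append items[-1]+items[2] = 8+7 = 15 → [7, 7, 7, 7, 8, 15]
append items[0]+items[0] = 7+7 = 14 → [7, 7, 7, 7, 8, 15, 14]
pop() removes 14 → [7, 7, 7, 7, 8, 15]
items[-1] = 6 → [7, 7, 7, 7, 8, 6]
append items[5]+items[-1] = 6+6 = 12 → [7, 7, 7, 7, 8, 6, 12]
insert 4 at 1 → [7, 4, 7, 7, 7, 8, 6, 12]
append items[0]+items[-1] = 7+12 = 19 → [7, 4, 7, 7, 7, 8, 6, 12, 19]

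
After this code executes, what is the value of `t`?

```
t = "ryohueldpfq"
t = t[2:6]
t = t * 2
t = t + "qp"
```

slice [2:6] → 'ohue'
repeat ×2 → 'ohueohue'
+ 'qp' → 'ohueohueqp'

'ohueohueqp'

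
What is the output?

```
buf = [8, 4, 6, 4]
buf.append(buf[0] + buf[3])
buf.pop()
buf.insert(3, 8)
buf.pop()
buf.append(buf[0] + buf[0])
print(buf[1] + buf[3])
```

12

append buf[0]+buf[3] = 8+4 = 12 → [8, 4, 6, 4, 12]
pop() removes 12 → [8, 4, 6, 4]
insert 8 at 3 → [8, 4, 6, 8, 4]
pop() removes 4 → [8, 4, 6, 8]
append buf[0]+buf[0] = 8+8 = 16 → [8, 4, 6, 8, 16]
buf[1]+buf[3] = 4+8 = 12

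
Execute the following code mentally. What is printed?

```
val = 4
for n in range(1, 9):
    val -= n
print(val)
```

-32

n=1: val = 4-1 = 3
n=2: val = 3-2 = 1
n=3: val = 1-3 = -2
n=4: val = (-2)-4 = -6
n=5: val = (-6)-5 = -11
n=6: val = (-11)-6 = -17
n=7: val = (-17)-7 = -24
n=8: val = (-24)-8 = -32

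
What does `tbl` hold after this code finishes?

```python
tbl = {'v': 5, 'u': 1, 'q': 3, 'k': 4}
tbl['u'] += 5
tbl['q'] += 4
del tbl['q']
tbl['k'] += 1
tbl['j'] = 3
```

tbl['u'] = 1+5 = 6 → {'v': 5, 'u': 6, 'q': 3, 'k': 4}
tbl['q'] = 3+4 = 7 → {'v': 5, 'u': 6, 'q': 7, 'k': 4}
del 'q' → {'v': 5, 'u': 6, 'k': 4}
tbl['k'] = 4+1 = 5 → {'v': 5, 'u': 6, 'k': 5}
tbl['j'] = 3 → {'v': 5, 'u': 6, 'k': 5, 'j': 3}

{'v': 5, 'u': 6, 'k': 5, 'j': 3}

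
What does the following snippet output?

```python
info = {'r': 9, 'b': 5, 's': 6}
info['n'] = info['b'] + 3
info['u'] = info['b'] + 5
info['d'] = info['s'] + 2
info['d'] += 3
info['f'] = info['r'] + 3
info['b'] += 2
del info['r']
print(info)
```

{'b': 7, 's': 6, 'n': 8, 'u': 10, 'd': 11, 'f': 12}

info['n'] = info['b']+3 = 8 → {'r': 9, 'b': 5, 's': 6, 'n': 8}
info['u'] = info['b']+5 = 10 → {'r': 9, 'b': 5, 's': 6, 'n': 8, 'u': 10}
info['d'] = info['s']+2 = 8 → {'r': 9, 'b': 5, 's': 6, 'n': 8, 'u': 10, 'd': 8}
info['d'] = 8+3 = 11 → {'r': 9, 'b': 5, 's': 6, 'n': 8, 'u': 10, 'd': 11}
info['f'] = info['r']+3 = 12 → {'r': 9, 'b': 5, 's': 6, 'n': 8, 'u': 10, 'd': 11, 'f': 12}
info['b'] = 5+2 = 7 → {'r': 9, 'b': 7, 's': 6, 'n': 8, 'u': 10, 'd': 11, 'f': 12}
del 'r' → {'b': 7, 's': 6, 'n': 8, 'u': 10, 'd': 11, 'f': 12}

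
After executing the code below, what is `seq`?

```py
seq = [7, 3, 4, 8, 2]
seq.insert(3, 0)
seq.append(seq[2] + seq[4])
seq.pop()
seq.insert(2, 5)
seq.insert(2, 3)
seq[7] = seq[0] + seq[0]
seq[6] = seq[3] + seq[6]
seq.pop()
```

[7, 3, 3, 5, 4, 0, 13]

insert 0 at 3 → [7, 3, 4, 0, 8, 2]
append seq[2]+seq[4] = 4+8 = 12 → [7, 3, 4, 0, 8, 2, 12]
pop() removes 12 → [7, 3, 4, 0, 8, 2]
insert 5 at 2 → [7, 3, 5, 4, 0, 8, 2]
insert 3 at 2 → [7, 3, 3, 5, 4, 0, 8, 2]
seq[7] = seq[0]+seq[0] = 7+7 = 14 → [7, 3, 3, 5, 4, 0, 8, 14]
seq[6] = seq[3]+seq[6] = 5+8 = 13 → [7, 3, 3, 5, 4, 0, 13, 14]
pop() removes 14 → [7, 3, 3, 5, 4, 0, 13]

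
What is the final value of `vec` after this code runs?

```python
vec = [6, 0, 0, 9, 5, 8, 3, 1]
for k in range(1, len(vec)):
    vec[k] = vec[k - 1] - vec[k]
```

k=1: vec[1] = 6-0 = 6 → [6, 6, 0, 9, 5, 8, 3, 1]
k=2: vec[2] = 6-0 = 6 → [6, 6, 6, 9, 5, 8, 3, 1]
k=3: vec[3] = 6-9 = -3 → [6, 6, 6, -3, 5, 8, 3, 1]
k=4: vec[4] = (-3)-5 = -8 → [6, 6, 6, -3, -8, 8, 3, 1]
k=5: vec[5] = (-8)-8 = -16 → [6, 6, 6, -3, -8, -16, 3, 1]
k=6: vec[6] = (-16)-3 = -19 → [6, 6, 6, -3, -8, -16, -19, 1]
k=7: vec[7] = (-19)-1 = -20 → [6, 6, 6, -3, -8, -16, -19, -20]

[6, 6, 6, -3, -8, -16, -19, -20]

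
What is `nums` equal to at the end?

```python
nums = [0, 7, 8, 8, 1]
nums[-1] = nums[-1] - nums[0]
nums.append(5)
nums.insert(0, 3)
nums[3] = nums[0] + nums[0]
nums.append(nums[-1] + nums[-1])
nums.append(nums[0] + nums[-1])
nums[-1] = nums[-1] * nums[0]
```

nums[-1] = nums[-1]-nums[0] = 1-0 = 1 → [0, 7, 8, 8, 1]
append 5 → [0, 7, 8, 8, 1, 5]
insert 3 at 0 → [3, 0, 7, 8, 8, 1, 5]
nums[3] = nums[0]+nums[0] = 3+3 = 6 → [3, 0, 7, 6, 8, 1, 5]
append nums[-1]+nums[-1] = 5+5 = 10 → [3, 0, 7, 6, 8, 1, 5, 10]
append nums[0]+nums[-1] = 3+10 = 13 → [3, 0, 7, 6, 8, 1, 5, 10, 13]
nums[-1] = nums[-1]*nums[0] = 13*3 = 39 → [3, 0, 7, 6, 8, 1, 5, 10, 39]

[3, 0, 7, 6, 8, 1, 5, 10, 39]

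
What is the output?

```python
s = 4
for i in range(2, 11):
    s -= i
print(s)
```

i=2: s = 4-2 = 2
i=3: s = 2-3 = -1
i=4: s = (-1)-4 = -5
i=5: s = (-5)-5 = -10
i=6: s = (-10)-6 = -16
i=7: s = (-16)-7 = -23
i=8: s = (-23)-8 = -31
i=9: s = (-31)-9 = -40
i=10: s = (-40)-10 = -50

-50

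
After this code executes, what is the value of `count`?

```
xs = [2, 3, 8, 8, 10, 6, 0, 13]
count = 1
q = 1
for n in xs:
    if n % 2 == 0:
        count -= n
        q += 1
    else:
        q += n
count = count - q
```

n=2: even, count = 1-2 = -1; q=2
n=3: not even; q=5
n=8: even, count = (-1)-8 = -9; q=6
n=8: even, count = (-9)-8 = -17; q=7
n=10: even, count = (-17)-10 = -27; q=8
n=6: even, count = (-27)-6 = -33; q=9
n=0: even, count = (-33)-0 = -33; q=10
n=13: not even; q=23
count-q = (-33)-23 = -56

-56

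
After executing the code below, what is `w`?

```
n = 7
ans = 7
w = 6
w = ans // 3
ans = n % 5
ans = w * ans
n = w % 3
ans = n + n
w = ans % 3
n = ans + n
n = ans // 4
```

w = 7//3 = 2
ans = 7%5 = 2
ans = 2*2 = 4
n = 2%3 = 2
ans = 2+2 = 4
w = 4%3 = 1
n = 4+2 = 6
n = 4//4 = 1

1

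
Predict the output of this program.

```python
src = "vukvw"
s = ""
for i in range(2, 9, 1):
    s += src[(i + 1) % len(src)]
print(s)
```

vwvukvw

i=2: add src[3]='v' → 'v'
i=3: add src[4]='w' → 'vw'
i=4: add src[0]='v' → 'vwv'
i=5: add src[1]='u' → 'vwvu'
i=6: add src[2]='k' → 'vwvuk'
i=7: add src[3]='v' → 'vwvukv'
i=8: add src[4]='w' → 'vwvukvw'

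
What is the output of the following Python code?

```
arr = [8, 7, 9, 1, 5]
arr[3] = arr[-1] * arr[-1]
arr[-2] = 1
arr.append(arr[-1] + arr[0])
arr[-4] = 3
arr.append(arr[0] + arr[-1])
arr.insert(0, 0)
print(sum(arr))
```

arr[3] = arr[-1]*arr[-1] = 5*5 = 25 → [8, 7, 9, 25, 5]
arr[-2] = 1 → [8, 7, 9, 1, 5]
append arr[-1]+arr[0] = 5+8 = 13 → [8, 7, 9, 1, 5, 13]
arr[-4] = 3 → [8, 7, 3, 1, 5, 13]
append arr[0]+arr[-1] = 8+13 = 21 → [8, 7, 3, 1, 5, 13, 21]
insert 0 at 0 → [0, 8, 7, 3, 1, 5, 13, 21]
sum = 58

58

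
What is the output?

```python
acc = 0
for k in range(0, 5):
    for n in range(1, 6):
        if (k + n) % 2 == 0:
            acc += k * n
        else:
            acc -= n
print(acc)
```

33

k=0,n=1: odd sum, acc = 0-1 = -1
k=0,n=2: even sum, acc = (-1)+0 = -1
k=0,n=3: odd sum, acc = (-1)-3 = -4
k=0,n=4: even sum, acc = (-4)+0 = -4
k=0,n=5: odd sum, acc = (-4)-5 = -9
k=1,n=1: even sum, acc = (-9)+1 = -8
k=1,n=2: odd sum, acc = (-8)-2 = -10
k=1,n=3: even sum, acc = (-10)+3 = -7
k=1,n=4: odd sum, acc = (-7)-4 = -11
k=1,n=5: even sum, acc = (-11)+5 = -6
k=2,n=1: odd sum, acc = (-6)-1 = -7
k=2,n=2: even sum, acc = (-7)+4 = -3
k=2,n=3: odd sum, acc = (-3)-3 = -6
k=2,n=4: even sum, acc = (-6)+8 = 2
k=2,n=5: odd sum, acc = 2-5 = -3
k=3,n=1: even sum, acc = (-3)+3 = 0
k=3,n=2: odd sum, acc = 0-2 = -2
k=3,n=3: even sum, acc = (-2)+9 = 7
k=3,n=4: odd sum, acc = 7-4 = 3
k=3,n=5: even sum, acc = 3+15 = 18
k=4,n=1: odd sum, acc = 18-1 = 17
k=4,n=2: even sum, acc = 17+8 = 25
k=4,n=3: odd sum, acc = 25-3 = 22
k=4,n=4: even sum, acc = 22+16 = 38
k=4,n=5: odd sum, acc = 38-5 = 33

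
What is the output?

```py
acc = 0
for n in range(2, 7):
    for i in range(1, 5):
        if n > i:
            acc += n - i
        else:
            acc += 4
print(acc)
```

58

n=2,i=1: 2>1, acc = 0+1 = 1
n=2,i=2: not 2>2, acc = 1+4 = 5
n=2,i=3: not 2>3, acc = 5+4 = 9
n=2,i=4: not 2>4, acc = 9+4 = 13
n=3,i=1: 3>1, acc = 13+2 = 15
n=3,i=2: 3>2, acc = 15+1 = 16
n=3,i=3: not 3>3, acc = 16+4 = 20
n=3,i=4: not 3>4, acc = 20+4 = 24
n=4,i=1: 4>1, acc = 24+3 = 27
n=4,i=2: 4>2, acc = 27+2 = 29
n=4,i=3: 4>3, acc = 29+1 = 30
n=4,i=4: not 4>4, acc = 30+4 = 34
n=5,i=1: 5>1, acc = 34+4 = 38
n=5,i=2: 5>2, acc = 38+3 = 41
n=5,i=3: 5>3, acc = 41+2 = 43
n=5,i=4: 5>4, acc = 43+1 = 44
n=6,i=1: 6>1, acc = 44+5 = 49
n=6,i=2: 6>2, acc = 49+4 = 53
n=6,i=3: 6>3, acc = 53+3 = 56
n=6,i=4: 6>4, acc = 56+2 = 58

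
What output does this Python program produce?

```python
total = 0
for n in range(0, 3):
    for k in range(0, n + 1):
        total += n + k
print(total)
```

12

n=0,k=0: total = 0+0 = 0
n=1,k=0: total = 0+1 = 1
n=1,k=1: total = 1+2 = 3
n=2,k=0: total = 3+2 = 5
n=2,k=1: total = 5+3 = 8
n=2,k=2: total = 8+4 = 12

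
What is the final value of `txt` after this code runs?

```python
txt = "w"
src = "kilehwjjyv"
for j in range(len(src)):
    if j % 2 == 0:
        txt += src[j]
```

'wklhjy'

j=0: add 'k' → 'wk'
j=1: skip
j=2: add 'l' → 'wkl'
j=3: skip
j=4: add 'h' → 'wklh'
j=5: skip
j=6: add 'j' → 'wklhj'
j=7: skip
j=8: add 'y' → 'wklhjy'
j=9: skip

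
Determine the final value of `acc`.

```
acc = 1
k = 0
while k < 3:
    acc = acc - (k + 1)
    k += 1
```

k=0: acc = 1-1 = 0
k=1: acc = 0-2 = -2
k=2: acc = (-2)-3 = -5

-5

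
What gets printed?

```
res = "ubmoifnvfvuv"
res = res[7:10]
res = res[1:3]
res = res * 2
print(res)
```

slice [7:10] → 'vfv'
slice [1:3] → 'fv'
repeat ×2 → 'fvfv'

fvfv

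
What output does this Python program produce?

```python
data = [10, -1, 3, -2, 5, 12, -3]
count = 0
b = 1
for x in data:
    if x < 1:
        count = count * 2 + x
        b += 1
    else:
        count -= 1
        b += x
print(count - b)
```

x=10: not <1, count = 0-1 = -1; b=11
x=-1: <1, count = (-1)*2+(-1) = -3; b=12
x=3: not <1, count = (-3)-1 = -4; b=15
x=-2: <1, count = (-4)*2+(-2) = -10; b=16
x=5: not <1, count = (-10)-1 = -11; b=21
x=12: not <1, count = (-11)-1 = -12; b=33
x=-3: <1, count = (-12)*2+(-3) = -27; b=34
count-b = (-27)-34 = -61

-61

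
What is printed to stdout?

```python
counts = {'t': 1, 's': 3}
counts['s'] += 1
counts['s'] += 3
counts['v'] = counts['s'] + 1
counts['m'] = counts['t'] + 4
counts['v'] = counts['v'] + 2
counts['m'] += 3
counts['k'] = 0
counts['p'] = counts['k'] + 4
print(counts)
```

{'t': 1, 's': 7, 'v': 10, 'm': 8, 'k': 0, 'p': 4}

counts['s'] = 3+1 = 4 → {'t': 1, 's': 4}
counts['s'] = 4+3 = 7 → {'t': 1, 's': 7}
counts['v'] = counts['s']+1 = 8 → {'t': 1, 's': 7, 'v': 8}
counts['m'] = counts['t']+4 = 5 → {'t': 1, 's': 7, 'v': 8, 'm': 5}
counts['v'] = counts['v']+2 = 10 → {'t': 1, 's': 7, 'v': 10, 'm': 5}
counts['m'] = 5+3 = 8 → {'t': 1, 's': 7, 'v': 10, 'm': 8}
counts['k'] = 0 → {'t': 1, 's': 7, 'v': 10, 'm': 8, 'k': 0}
counts['p'] = counts['k']+4 = 4 → {'t': 1, 's': 7, 'v': 10, 'm': 8, 'k': 0, 'p': 4}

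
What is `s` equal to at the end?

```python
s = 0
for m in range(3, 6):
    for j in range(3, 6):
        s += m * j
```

144

m=3,j=3: s = 0+9 = 9
m=3,j=4: s = 9+12 = 21
m=3,j=5: s = 21+15 = 36
m=4,j=3: s = 36+12 = 48
m=4,j=4: s = 48+16 = 64
m=4,j=5: s = 64+20 = 84
m=5,j=3: s = 84+15 = 99
m=5,j=4: s = 99+20 = 119
m=5,j=5: s = 119+25 = 144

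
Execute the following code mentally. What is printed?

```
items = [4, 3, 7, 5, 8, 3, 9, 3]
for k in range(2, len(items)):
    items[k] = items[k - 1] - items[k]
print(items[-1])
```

-32

k=2: items[2] = 3-7 = -4 → [4, 3, -4, 5, 8, 3, 9, 3]
k=3: items[3] = (-4)-5 = -9 → [4, 3, -4, -9, 8, 3, 9, 3]
k=4: items[4] = (-9)-8 = -17 → [4, 3, -4, -9, -17, 3, 9, 3]
k=5: items[5] = (-17)-3 = -20 → [4, 3, -4, -9, -17, -20, 9, 3]
k=6: items[6] = (-20)-9 = -29 → [4, 3, -4, -9, -17, -20, -29, 3]
k=7: items[7] = (-29)-3 = -32 → [4, 3, -4, -9, -17, -20, -29, -32]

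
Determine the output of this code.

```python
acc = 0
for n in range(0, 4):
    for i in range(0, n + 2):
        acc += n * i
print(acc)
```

45

n=0,i=0: acc = 0+0 = 0
n=0,i=1: acc = 0+0 = 0
n=1,i=0: acc = 0+0 = 0
n=1,i=1: acc = 0+1 = 1
n=1,i=2: acc = 1+2 = 3
n=2,i=0: acc = 3+0 = 3
n=2,i=1: acc = 3+2 = 5
n=2,i=2: acc = 5+4 = 9
n=2,i=3: acc = 9+6 = 15
n=3,i=0: acc = 15+0 = 15
n=3,i=1: acc = 15+3 = 18
n=3,i=2: acc = 18+6 = 24
n=3,i=3: acc = 24+9 = 33
n=3,i=4: acc = 33+12 = 45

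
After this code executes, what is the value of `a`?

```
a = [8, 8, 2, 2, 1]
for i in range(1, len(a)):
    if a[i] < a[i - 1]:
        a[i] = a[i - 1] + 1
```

i=1: 8>=8, unchanged → [8, 8, 2, 2, 1]
i=2: 2<8, a[2] = 8+1 = 9 → [8, 8, 9, 2, 1]
i=3: 2<9, a[3] = 9+1 = 10 → [8, 8, 9, 10, 1]
i=4: 1<10, a[4] = 10+1 = 11 → [8, 8, 9, 10, 11]

[8, 8, 9, 10, 11]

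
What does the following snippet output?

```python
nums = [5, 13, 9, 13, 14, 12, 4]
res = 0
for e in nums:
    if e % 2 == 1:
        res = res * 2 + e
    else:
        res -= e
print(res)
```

93

e=5: odd, res = 0*2+5 = 5
e=13: odd, res = 5*2+13 = 23
e=9: odd, res = 23*2+9 = 55
e=13: odd, res = 55*2+13 = 123
e=14: not odd, res = 123-14 = 109
e=12: not odd, res = 109-12 = 97
e=4: not odd, res = 97-4 = 93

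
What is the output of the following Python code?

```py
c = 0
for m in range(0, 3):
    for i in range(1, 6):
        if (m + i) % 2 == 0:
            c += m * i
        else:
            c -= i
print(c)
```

-3

m=0,i=1: odd sum, c = 0-1 = -1
m=0,i=2: even sum, c = (-1)+0 = -1
m=0,i=3: odd sum, c = (-1)-3 = -4
m=0,i=4: even sum, c = (-4)+0 = -4
m=0,i=5: odd sum, c = (-4)-5 = -9
m=1,i=1: even sum, c = (-9)+1 = -8
m=1,i=2: odd sum, c = (-8)-2 = -10
m=1,i=3: even sum, c = (-10)+3 = -7
m=1,i=4: odd sum, c = (-7)-4 = -11
m=1,i=5: even sum, c = (-11)+5 = -6
m=2,i=1: odd sum, c = (-6)-1 = -7
m=2,i=2: even sum, c = (-7)+4 = -3
m=2,i=3: odd sum, c = (-3)-3 = -6
m=2,i=4: even sum, c = (-6)+8 = 2
m=2,i=5: odd sum, c = 2-5 = -3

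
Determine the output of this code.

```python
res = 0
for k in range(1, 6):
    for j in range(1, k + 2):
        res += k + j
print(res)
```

125

k=1,j=1: res = 0+2 = 2
k=1,j=2: res = 2+3 = 5
k=2,j=1: res = 5+3 = 8
k=2,j=2: res = 8+4 = 12
k=2,j=3: res = 12+5 = 17
k=3,j=1: res = 17+4 = 21
k=3,j=2: res = 21+5 = 26
k=3,j=3: res = 26+6 = 32
k=3,j=4: res = 32+7 = 39
k=4,j=1: res = 39+5 = 44
k=4,j=2: res = 44+6 = 50
k=4,j=3: res = 50+7 = 57
k=4,j=4: res = 57+8 = 65
k=4,j=5: res = 65+9 = 74
k=5,j=1: res = 74+6 = 80
k=5,j=2: res = 80+7 = 87
k=5,j=3: res = 87+8 = 95
k=5,j=4: res = 95+9 = 104
k=5,j=5: res = 104+10 = 114
k=5,j=6: res = 114+11 = 125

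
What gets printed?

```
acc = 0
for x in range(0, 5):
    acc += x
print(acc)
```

x=0: acc = 0+0 = 0
x=1: acc = 0+1 = 1
x=2: acc = 1+2 = 3
x=3: acc = 3+3 = 6
x=4: acc = 6+4 = 10

10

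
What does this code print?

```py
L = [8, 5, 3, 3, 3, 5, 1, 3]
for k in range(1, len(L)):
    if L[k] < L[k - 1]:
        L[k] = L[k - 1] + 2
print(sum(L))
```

k=1: 5<8, L[1] = 8+2 = 10 → [8, 10, 3, 3, 3, 5, 1, 3]
k=2: 3<10, L[2] = 10+2 = 12 → [8, 10, 12, 3, 3, 5, 1, 3]
k=3: 3<12, L[3] = 12+2 = 14 → [8, 10, 12, 14, 3, 5, 1, 3]
k=4: 3<14, L[4] = 14+2 = 16 → [8, 10, 12, 14, 16, 5, 1, 3]
k=5: 5<16, L[5] = 16+2 = 18 → [8, 10, 12, 14, 16, 18, 1, 3]
k=6: 1<18, L[6] = 18+2 = 20 → [8, 10, 12, 14, 16, 18, 20, 3]
k=7: 3<20, L[7] = 20+2 = 22 → [8, 10, 12, 14, 16, 18, 20, 22]
sum = 120

120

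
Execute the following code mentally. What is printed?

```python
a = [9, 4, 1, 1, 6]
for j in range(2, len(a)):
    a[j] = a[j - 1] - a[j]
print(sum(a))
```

14

j=2: a[2] = 4-1 = 3 → [9, 4, 3, 1, 6]
j=3: a[3] = 3-1 = 2 → [9, 4, 3, 2, 6]
j=4: a[4] = 2-6 = -4 → [9, 4, 3, 2, -4]
sum = 14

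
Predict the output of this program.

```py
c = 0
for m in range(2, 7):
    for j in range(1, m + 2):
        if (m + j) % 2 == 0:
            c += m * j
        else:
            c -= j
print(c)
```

110

m=2,j=1: odd sum, c = 0-1 = -1
m=2,j=2: even sum, c = (-1)+4 = 3
m=2,j=3: odd sum, c = 3-3 = 0
m=3,j=1: even sum, c = 0+3 = 3
m=3,j=2: odd sum, c = 3-2 = 1
m=3,j=3: even sum, c = 1+9 = 10
m=3,j=4: odd sum, c = 10-4 = 6
m=4,j=1: odd sum, c = 6-1 = 5
m=4,j=2: even sum, c = 5+8 = 13
m=4,j=3: odd sum, c = 13-3 = 10
m=4,j=4: even sum, c = 10+16 = 26
m=4,j=5: odd sum, c = 26-5 = 21
m=5,j=1: even sum, c = 21+5 = 26
m=5,j=2: odd sum, c = 26-2 = 24
m=5,j=3: even sum, c = 24+15 = 39
m=5,j=4: odd sum, c = 39-4 = 35
m=5,j=5: even sum, c = 35+25 = 60
m=5,j=6: odd sum, c = 60-6 = 54
m=6,j=1: odd sum, c = 54-1 = 53
m=6,j=2: even sum, c = 53+12 = 65
m=6,j=3: odd sum, c = 65-3 = 62
m=6,j=4: even sum, c = 62+24 = 86
m=6,j=5: odd sum, c = 86-5 = 81
m=6,j=6: even sum, c = 81+36 = 117
m=6,j=7: odd sum, c = 117-7 = 110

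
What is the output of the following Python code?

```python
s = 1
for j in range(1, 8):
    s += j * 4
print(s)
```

j=1: s = 1+1*4 = 5
j=2: s = 5+2*4 = 13
j=3: s = 13+3*4 = 25
j=4: s = 25+4*4 = 41
j=5: s = 41+5*4 = 61
j=6: s = 61+6*4 = 85
j=7: s = 85+7*4 = 113

113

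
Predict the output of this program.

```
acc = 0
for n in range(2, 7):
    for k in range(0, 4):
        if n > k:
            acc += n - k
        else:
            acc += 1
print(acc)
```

n=2,k=0: 2>0, acc = 0+2 = 2
n=2,k=1: 2>1, acc = 2+1 = 3
n=2,k=2: not 2>2, acc = 3+1 = 4
n=2,k=3: not 2>3, acc = 4+1 = 5
n=3,k=0: 3>0, acc = 5+3 = 8
n=3,k=1: 3>1, acc = 8+2 = 10
n=3,k=2: 3>2, acc = 10+1 = 11
n=3,k=3: not 3>3, acc = 11+1 = 12
n=4,k=0: 4>0, acc = 12+4 = 16
n=4,k=1: 4>1, acc = 16+3 = 19
n=4,k=2: 4>2, acc = 19+2 = 21
n=4,k=3: 4>3, acc = 21+1 = 22
n=5,k=0: 5>0, acc = 22+5 = 27
n=5,k=1: 5>1, acc = 27+4 = 31
n=5,k=2: 5>2, acc = 31+3 = 34
n=5,k=3: 5>3, acc = 34+2 = 36
n=6,k=0: 6>0, acc = 36+6 = 42
n=6,k=1: 6>1, acc = 42+5 = 47
n=6,k=2: 6>2, acc = 47+4 = 51
n=6,k=3: 6>3, acc = 51+3 = 54

54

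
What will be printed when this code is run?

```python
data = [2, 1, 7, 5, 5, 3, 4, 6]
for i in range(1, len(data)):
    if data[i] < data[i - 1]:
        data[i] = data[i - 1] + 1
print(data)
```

i=1: 1<2, data[1] = 2+1 = 3 → [2, 3, 7, 5, 5, 3, 4, 6]
i=2: 7>=3, unchanged → [2, 3, 7, 5, 5, 3, 4, 6]
i=3: 5<7, data[3] = 7+1 = 8 → [2, 3, 7, 8, 5, 3, 4, 6]
i=4: 5<8, data[4] = 8+1 = 9 → [2, 3, 7, 8, 9, 3, 4, 6]
i=5: 3<9, data[5] = 9+1 = 10 → [2, 3, 7, 8, 9, 10, 4, 6]
i=6: 4<10, data[6] = 10+1 = 11 → [2, 3, 7, 8, 9, 10, 11, 6]
i=7: 6<11, data[7] = 11+1 = 12 → [2, 3, 7, 8, 9, 10, 11, 12]

[2, 3, 7, 8, 9, 10, 11, 12]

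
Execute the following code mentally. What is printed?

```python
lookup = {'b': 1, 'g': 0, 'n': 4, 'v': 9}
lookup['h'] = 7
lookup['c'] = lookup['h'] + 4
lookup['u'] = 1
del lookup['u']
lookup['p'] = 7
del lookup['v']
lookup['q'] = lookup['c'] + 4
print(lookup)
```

lookup['h'] = 7 → {'b': 1, 'g': 0, 'n': 4, 'v': 9, 'h': 7}
lookup['c'] = lookup['h']+4 = 11 → {'b': 1, 'g': 0, 'n': 4, 'v': 9, 'h': 7, 'c': 11}
lookup['u'] = 1 → {'b': 1, 'g': 0, 'n': 4, 'v': 9, 'h': 7, 'c': 11, 'u': 1}
del 'u' → {'b': 1, 'g': 0, 'n': 4, 'v': 9, 'h': 7, 'c': 11}
lookup['p'] = 7 → {'b': 1, 'g': 0, 'n': 4, 'v': 9, 'h': 7, 'c': 11, 'p': 7}
del 'v' → {'b': 1, 'g': 0, 'n': 4, 'h': 7, 'c': 11, 'p': 7}
lookup['q'] = lookup['c']+4 = 15 → {'b': 1, 'g': 0, 'n': 4, 'h': 7, 'c': 11, 'p': 7, 'q': 15}

{'b': 1, 'g': 0, 'n': 4, 'h': 7, 'c': 11, 'p': 7, 'q': 15}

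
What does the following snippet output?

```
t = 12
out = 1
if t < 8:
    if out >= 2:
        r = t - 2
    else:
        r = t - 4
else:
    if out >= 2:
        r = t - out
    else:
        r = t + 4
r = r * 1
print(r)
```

16

t=12, out=1
t < 8 is False; out >= 2 is False
→ r = t + 4 = 16
r = 16*1 = 16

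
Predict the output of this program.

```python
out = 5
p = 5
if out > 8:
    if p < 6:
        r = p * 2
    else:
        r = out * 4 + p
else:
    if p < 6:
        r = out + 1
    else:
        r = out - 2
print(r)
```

6

out=5, p=5
out > 8 is False; p < 6 is True
→ r = out + 1 = 6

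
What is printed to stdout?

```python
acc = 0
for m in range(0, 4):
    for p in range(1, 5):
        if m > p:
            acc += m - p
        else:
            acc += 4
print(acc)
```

56

m=0,p=1: not 0>1, acc = 0+4 = 4
m=0,p=2: not 0>2, acc = 4+4 = 8
m=0,p=3: not 0>3, acc = 8+4 = 12
m=0,p=4: not 0>4, acc = 12+4 = 16
m=1,p=1: not 1>1, acc = 16+4 = 20
m=1,p=2: not 1>2, acc = 20+4 = 24
m=1,p=3: not 1>3, acc = 24+4 = 28
m=1,p=4: not 1>4, acc = 28+4 = 32
m=2,p=1: 2>1, acc = 32+1 = 33
m=2,p=2: not 2>2, acc = 33+4 = 37
m=2,p=3: not 2>3, acc = 37+4 = 41
m=2,p=4: not 2>4, acc = 41+4 = 45
m=3,p=1: 3>1, acc = 45+2 = 47
m=3,p=2: 3>2, acc = 47+1 = 48
m=3,p=3: not 3>3, acc = 48+4 = 52
m=3,p=4: not 3>4, acc = 52+4 = 56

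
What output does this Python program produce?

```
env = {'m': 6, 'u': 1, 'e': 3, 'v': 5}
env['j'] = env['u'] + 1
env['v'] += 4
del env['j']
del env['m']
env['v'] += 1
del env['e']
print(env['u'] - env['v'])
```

-9

env['j'] = env['u']+1 = 2 → {'m': 6, 'u': 1, 'e': 3, 'v': 5, 'j': 2}
env['v'] = 5+4 = 9 → {'m': 6, 'u': 1, 'e': 3, 'v': 9, 'j': 2}
del 'j' → {'m': 6, 'u': 1, 'e': 3, 'v': 9}
del 'm' → {'u': 1, 'e': 3, 'v': 9}
env['v'] = 9+1 = 10 → {'u': 1, 'e': 3, 'v': 10}
del 'e' → {'u': 1, 'v': 10}
env['u']-env['v'] = 1-10 = -9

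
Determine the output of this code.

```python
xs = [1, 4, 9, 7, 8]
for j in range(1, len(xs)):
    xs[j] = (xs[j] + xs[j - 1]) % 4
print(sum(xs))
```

j=1: xs[1] = (4+1)%4 = 1 → [1, 1, 9, 7, 8]
j=2: xs[2] = (9+1)%4 = 2 → [1, 1, 2, 7, 8]
j=3: xs[3] = (7+2)%4 = 1 → [1, 1, 2, 1, 8]
j=4: xs[4] = (8+1)%4 = 1 → [1, 1, 2, 1, 1]
sum = 6

6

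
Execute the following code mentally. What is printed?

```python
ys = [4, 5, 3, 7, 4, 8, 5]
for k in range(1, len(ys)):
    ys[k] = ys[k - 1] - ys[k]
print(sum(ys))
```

-78

k=1: ys[1] = 4-5 = -1 → [4, -1, 3, 7, 4, 8, 5]
k=2: ys[2] = (-1)-3 = -4 → [4, -1, -4, 7, 4, 8, 5]
k=3: ys[3] = (-4)-7 = -11 → [4, -1, -4, -11, 4, 8, 5]
k=4: ys[4] = (-11)-4 = -15 → [4, -1, -4, -11, -15, 8, 5]
k=5: ys[5] = (-15)-8 = -23 → [4, -1, -4, -11, -15, -23, 5]
k=6: ys[6] = (-23)-5 = -28 → [4, -1, -4, -11, -15, -23, -28]
sum = -78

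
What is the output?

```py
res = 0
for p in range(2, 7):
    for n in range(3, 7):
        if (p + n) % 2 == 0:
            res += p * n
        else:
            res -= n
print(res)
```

140

p=2,n=3: odd sum, res = 0-3 = -3
p=2,n=4: even sum, res = (-3)+8 = 5
p=2,n=5: odd sum, res = 5-5 = 0
p=2,n=6: even sum, res = 0+12 = 12
p=3,n=3: even sum, res = 12+9 = 21
p=3,n=4: odd sum, res = 21-4 = 17
p=3,n=5: even sum, res = 17+15 = 32
p=3,n=6: odd sum, res = 32-6 = 26
p=4,n=3: odd sum, res = 26-3 = 23
p=4,n=4: even sum, res = 23+16 = 39
p=4,n=5: odd sum, res = 39-5 = 34
p=4,n=6: even sum, res = 34+24 = 58
p=5,n=3: even sum, res = 58+15 = 73
p=5,n=4: odd sum, res = 73-4 = 69
p=5,n=5: even sum, res = 69+25 = 94
p=5,n=6: odd sum, res = 94-6 = 88
p=6,n=3: odd sum, res = 88-3 = 85
p=6,n=4: even sum, res = 85+24 = 109
p=6,n=5: odd sum, res = 109-5 = 104
p=6,n=6: even sum, res = 104+36 = 140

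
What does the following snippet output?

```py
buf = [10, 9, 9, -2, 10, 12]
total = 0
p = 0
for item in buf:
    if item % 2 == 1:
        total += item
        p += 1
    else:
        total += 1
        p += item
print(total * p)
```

item=10: not odd, total = 0+1 = 1; p=10
item=9: odd, total = 1+9 = 10; p=11
item=9: odd, total = 10+9 = 19; p=12
item=-2: not odd, total = 19+1 = 20; p=10
item=10: not odd, total = 20+1 = 21; p=20
item=12: not odd, total = 21+1 = 22; p=32
total*p = 22*32 = 704

704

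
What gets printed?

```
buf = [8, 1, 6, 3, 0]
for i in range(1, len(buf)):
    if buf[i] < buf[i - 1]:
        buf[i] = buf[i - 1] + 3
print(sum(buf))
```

70

i=1: 1<8, buf[1] = 8+3 = 11 → [8, 11, 6, 3, 0]
i=2: 6<11, buf[2] = 11+3 = 14 → [8, 11, 14, 3, 0]
i=3: 3<14, buf[3] = 14+3 = 17 → [8, 11, 14, 17, 0]
i=4: 0<17, buf[4] = 17+3 = 20 → [8, 11, 14, 17, 20]
sum = 70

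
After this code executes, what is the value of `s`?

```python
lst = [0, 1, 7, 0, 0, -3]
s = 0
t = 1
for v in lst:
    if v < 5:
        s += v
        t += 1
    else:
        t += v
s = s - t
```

v=0: <5, s = 0+0 = 0; t=2
v=1: <5, s = 0+1 = 1; t=3
v=7: not <5; t=10
v=0: <5, s = 1+0 = 1; t=11
v=0: <5, s = 1+0 = 1; t=12
v=-3: <5, s = 1+(-3) = -2; t=13
s-t = (-2)-13 = -15

-15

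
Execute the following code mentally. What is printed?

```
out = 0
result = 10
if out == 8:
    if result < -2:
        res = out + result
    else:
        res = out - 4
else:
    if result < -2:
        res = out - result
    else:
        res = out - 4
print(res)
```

-4

out=0, result=10
out == 8 is False; result < -2 is False
→ res = out - 4 = -4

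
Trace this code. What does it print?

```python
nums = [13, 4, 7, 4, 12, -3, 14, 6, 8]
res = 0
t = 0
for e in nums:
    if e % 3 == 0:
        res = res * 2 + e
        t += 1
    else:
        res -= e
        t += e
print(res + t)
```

e=13: not %3==0, res = 0-13 = -13; t=13
e=4: not %3==0, res = (-13)-4 = -17; t=17
e=7: not %3==0, res = (-17)-7 = -24; t=24
e=4: not %3==0, res = (-24)-4 = -28; t=28
e=12: %3==0, res = (-28)*2+12 = -44; t=29
e=-3: %3==0, res = (-44)*2+(-3) = -91; t=30
e=14: not %3==0, res = (-91)-14 = -105; t=44
e=6: %3==0, res = (-105)*2+6 = -204; t=45
e=8: not %3==0, res = (-204)-8 = -212; t=53
res+t = (-212)+53 = -159

-159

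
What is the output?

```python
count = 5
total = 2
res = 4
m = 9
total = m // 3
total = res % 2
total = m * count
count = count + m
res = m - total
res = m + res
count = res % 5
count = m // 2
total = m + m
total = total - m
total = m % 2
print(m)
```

total = 9//3 = 3
total = 4%2 = 0
total = 9*5 = 45
count = 5+9 = 14
res = 9-45 = -36
res = 9+(-36) = -27
count = (-27)%5 = 3
count = 9//2 = 4
total = 9+9 = 18
total = 18-9 = 9
total = 9%2 = 1

9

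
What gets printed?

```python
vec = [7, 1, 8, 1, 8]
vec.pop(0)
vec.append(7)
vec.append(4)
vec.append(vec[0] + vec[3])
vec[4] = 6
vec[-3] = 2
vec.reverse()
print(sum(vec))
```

33

pop(0) removes 7 → [1, 8, 1, 8]
append 7 → [1, 8, 1, 8, 7]
append 4 → [1, 8, 1, 8, 7, 4]
append vec[0]+vec[3] = 1+8 = 9 → [1, 8, 1, 8, 7, 4, 9]
vec[4] = 6 → [1, 8, 1, 8, 6, 4, 9]
vec[-3] = 2 → [1, 8, 1, 8, 2, 4, 9]
reverse → [9, 4, 2, 8, 1, 8, 1]
sum = 33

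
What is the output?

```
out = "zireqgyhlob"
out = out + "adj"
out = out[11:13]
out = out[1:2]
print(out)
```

d

+ 'adj' → 'zireqgyhlobadj'
slice [11:13] → 'ad'
slice [1:2] → 'd'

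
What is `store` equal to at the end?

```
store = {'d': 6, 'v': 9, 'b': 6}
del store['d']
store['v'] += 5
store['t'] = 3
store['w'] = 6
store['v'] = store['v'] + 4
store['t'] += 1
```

{'v': 18, 'b': 6, 't': 4, 'w': 6}

del 'd' → {'v': 9, 'b': 6}
store['v'] = 9+5 = 14 → {'v': 14, 'b': 6}
store['t'] = 3 → {'v': 14, 'b': 6, 't': 3}
store['w'] = 6 → {'v': 14, 'b': 6, 't': 3, 'w': 6}
store['v'] = store['v']+4 = 18 → {'v': 18, 'b': 6, 't': 3, 'w': 6}
store['t'] = 3+1 = 4 → {'v': 18, 'b': 6, 't': 4, 'w': 6}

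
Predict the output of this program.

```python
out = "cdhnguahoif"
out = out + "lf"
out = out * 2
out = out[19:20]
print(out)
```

a

+ 'lf' → 'cdhnguahoiflf'
repeat ×2 → 'cdhnguahoiflfcdhnguahoiflf'
slice [19:20] → 'a'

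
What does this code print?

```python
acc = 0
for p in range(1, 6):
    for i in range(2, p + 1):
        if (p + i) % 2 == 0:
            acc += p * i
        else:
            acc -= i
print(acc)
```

66

p=2,i=2: even sum, acc = 0+4 = 4
p=3,i=2: odd sum, acc = 4-2 = 2
p=3,i=3: even sum, acc = 2+9 = 11
p=4,i=2: even sum, acc = 11+8 = 19
p=4,i=3: odd sum, acc = 19-3 = 16
p=4,i=4: even sum, acc = 16+16 = 32
p=5,i=2: odd sum, acc = 32-2 = 30
p=5,i=3: even sum, acc = 30+15 = 45
p=5,i=4: odd sum, acc = 45-4 = 41
p=5,i=5: even sum, acc = 41+25 = 66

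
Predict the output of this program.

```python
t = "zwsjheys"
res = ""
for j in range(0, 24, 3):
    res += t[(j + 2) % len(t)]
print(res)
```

sezjywhs

j=0: add t[2]='s' → 's'
j=3: add t[5]='e' → 'se'
j=6: add t[0]='z' → 'sez'
j=9: add t[3]='j' → 'sezj'
j=12: add t[6]='y' → 'sezjy'
j=15: add t[1]='w' → 'sezjyw'
j=18: add t[4]='h' → 'sezjywh'
j=21: add t[7]='s' → 'sezjywhs'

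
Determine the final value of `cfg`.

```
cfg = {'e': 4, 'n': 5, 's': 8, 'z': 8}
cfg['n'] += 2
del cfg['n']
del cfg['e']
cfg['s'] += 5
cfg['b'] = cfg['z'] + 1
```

{'s': 13, 'z': 8, 'b': 9}

cfg['n'] = 5+2 = 7 → {'e': 4, 'n': 7, 's': 8, 'z': 8}
del 'n' → {'e': 4, 's': 8, 'z': 8}
del 'e' → {'s': 8, 'z': 8}
cfg['s'] = 8+5 = 13 → {'s': 13, 'z': 8}
cfg['b'] = cfg['z']+1 = 9 → {'s': 13, 'z': 8, 'b': 9}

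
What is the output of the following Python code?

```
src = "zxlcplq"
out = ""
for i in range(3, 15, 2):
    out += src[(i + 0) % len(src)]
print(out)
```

i=3: add src[3]='c' → 'c'
i=5: add src[5]='l' → 'cl'
i=7: add src[0]='z' → 'clz'
i=9: add src[2]='l' → 'clzl'
i=11: add src[4]='p' → 'clzlp'
i=13: add src[6]='q' → 'clzlpq'

clzlpq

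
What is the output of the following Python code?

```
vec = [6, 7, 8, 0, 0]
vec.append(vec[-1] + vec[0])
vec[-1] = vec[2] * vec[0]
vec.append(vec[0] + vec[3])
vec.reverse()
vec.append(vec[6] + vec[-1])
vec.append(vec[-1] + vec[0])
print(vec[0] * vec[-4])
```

42

append vec[-1]+vec[0] = 0+6 = 6 → [6, 7, 8, 0, 0, 6]
vec[-1] = vec[2]*vec[0] = 8*6 = 48 → [6, 7, 8, 0, 0, 48]
append vec[0]+vec[3] = 6+0 = 6 → [6, 7, 8, 0, 0, 48, 6]
reverse → [6, 48, 0, 0, 8, 7, 6]
append vec[6]+vec[-1] = 6+6 = 12 → [6, 48, 0, 0, 8, 7, 6, 12]
append vec[-1]+vec[0] = 12+6 = 18 → [6, 48, 0, 0, 8, 7, 6, 12, 18]
vec[0]*vec[-4] = 6*7 = 42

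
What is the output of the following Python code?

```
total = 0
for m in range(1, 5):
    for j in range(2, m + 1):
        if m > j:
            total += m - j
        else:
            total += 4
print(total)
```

m=2,j=2: not 2>2, total = 0+4 = 4
m=3,j=2: 3>2, total = 4+1 = 5
m=3,j=3: not 3>3, total = 5+4 = 9
m=4,j=2: 4>2, total = 9+2 = 11
m=4,j=3: 4>3, total = 11+1 = 12
m=4,j=4: not 4>4, total = 12+4 = 16

16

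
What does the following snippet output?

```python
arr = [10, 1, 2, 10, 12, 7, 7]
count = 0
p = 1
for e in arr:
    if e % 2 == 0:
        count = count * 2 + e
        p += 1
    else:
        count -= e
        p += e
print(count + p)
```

118

e=10: even, count = 0*2+10 = 10; p=2
e=1: not even, count = 10-1 = 9; p=3
e=2: even, count = 9*2+2 = 20; p=4
e=10: even, count = 20*2+10 = 50; p=5
e=12: even, count = 50*2+12 = 112; p=6
e=7: not even, count = 112-7 = 105; p=13
e=7: not even, count = 105-7 = 98; p=20
count+p = 98+20 = 118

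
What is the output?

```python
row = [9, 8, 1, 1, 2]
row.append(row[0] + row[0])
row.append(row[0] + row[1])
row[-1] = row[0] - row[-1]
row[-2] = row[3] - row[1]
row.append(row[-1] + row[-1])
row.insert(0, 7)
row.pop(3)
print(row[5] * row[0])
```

append row[0]+row[0] = 9+9 = 18 → [9, 8, 1, 1, 2, 18]
append row[0]+row[1] = 9+8 = 17 → [9, 8, 1, 1, 2, 18, 17]
row[-1] = row[0]-row[-1] = 9-17 = -8 → [9, 8, 1, 1, 2, 18, -8]
row[-2] = row[3]-row[1] = 1-8 = -7 → [9, 8, 1, 1, 2, -7, -8]
append row[-1]+row[-1] = (-8)+(-8) = -16 → [9, 8, 1, 1, 2, -7, -8, -16]
insert 7 at 0 → [7, 9, 8, 1, 1, 2, -7, -8, -16]
pop(3) removes 1 → [7, 9, 8, 1, 2, -7, -8, -16]
row[5]*row[0] = (-7)*7 = -49

-49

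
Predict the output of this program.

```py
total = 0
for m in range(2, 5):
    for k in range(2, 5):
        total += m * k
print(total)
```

81

m=2,k=2: total = 0+4 = 4
m=2,k=3: total = 4+6 = 10
m=2,k=4: total = 10+8 = 18
m=3,k=2: total = 18+6 = 24
m=3,k=3: total = 24+9 = 33
m=3,k=4: total = 33+12 = 45
m=4,k=2: total = 45+8 = 53
m=4,k=3: total = 53+12 = 65
m=4,k=4: total = 65+16 = 81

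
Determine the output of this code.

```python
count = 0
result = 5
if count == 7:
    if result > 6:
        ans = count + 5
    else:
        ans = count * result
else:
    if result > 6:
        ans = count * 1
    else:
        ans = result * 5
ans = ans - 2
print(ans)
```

23

count=0, result=5
count == 7 is False; result > 6 is False
→ ans = result * 5 = 25
ans = 25-2 = 23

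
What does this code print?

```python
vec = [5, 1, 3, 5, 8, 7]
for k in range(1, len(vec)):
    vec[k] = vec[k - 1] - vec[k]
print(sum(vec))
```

k=1: vec[1] = 5-1 = 4 → [5, 4, 3, 5, 8, 7]
k=2: vec[2] = 4-3 = 1 → [5, 4, 1, 5, 8, 7]
k=3: vec[3] = 1-5 = -4 → [5, 4, 1, -4, 8, 7]
k=4: vec[4] = (-4)-8 = -12 → [5, 4, 1, -4, -12, 7]
k=5: vec[5] = (-12)-7 = -19 → [5, 4, 1, -4, -12, -19]
sum = -25

-25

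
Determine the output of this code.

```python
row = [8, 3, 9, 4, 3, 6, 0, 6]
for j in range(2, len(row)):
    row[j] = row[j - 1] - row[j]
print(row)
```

j=2: row[2] = 3-9 = -6 → [8, 3, -6, 4, 3, 6, 0, 6]
j=3: row[3] = (-6)-4 = -10 → [8, 3, -6, -10, 3, 6, 0, 6]
j=4: row[4] = (-10)-3 = -13 → [8, 3, -6, -10, -13, 6, 0, 6]
j=5: row[5] = (-13)-6 = -19 → [8, 3, -6, -10, -13, -19, 0, 6]
j=6: row[6] = (-19)-0 = -19 → [8, 3, -6, -10, -13, -19, -19, 6]
j=7: row[7] = (-19)-6 = -25 → [8, 3, -6, -10, -13, -19, -19, -25]

[8, 3, -6, -10, -13, -19, -19, -25]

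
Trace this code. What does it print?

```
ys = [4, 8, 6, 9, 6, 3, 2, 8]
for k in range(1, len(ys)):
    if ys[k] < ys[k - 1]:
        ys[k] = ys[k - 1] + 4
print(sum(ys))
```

144

k=1: 8>=4, unchanged → [4, 8, 6, 9, 6, 3, 2, 8]
k=2: 6<8, ys[2] = 8+4 = 12 → [4, 8, 12, 9, 6, 3, 2, 8]
k=3: 9<12, ys[3] = 12+4 = 16 → [4, 8, 12, 16, 6, 3, 2, 8]
k=4: 6<16, ys[4] = 16+4 = 20 → [4, 8, 12, 16, 20, 3, 2, 8]
k=5: 3<20, ys[5] = 20+4 = 24 → [4, 8, 12, 16, 20, 24, 2, 8]
k=6: 2<24, ys[6] = 24+4 = 28 → [4, 8, 12, 16, 20, 24, 28, 8]
k=7: 8<28, ys[7] = 28+4 = 32 → [4, 8, 12, 16, 20, 24, 28, 32]
sum = 144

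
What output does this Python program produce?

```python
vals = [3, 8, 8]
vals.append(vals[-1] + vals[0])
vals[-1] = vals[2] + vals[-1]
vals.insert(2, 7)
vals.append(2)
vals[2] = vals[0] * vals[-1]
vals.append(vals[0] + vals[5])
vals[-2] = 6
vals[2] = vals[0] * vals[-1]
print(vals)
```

append vals[-1]+vals[0] = 8+3 = 11 → [3, 8, 8, 11]
vals[-1] = vals[2]+vals[-1] = 8+11 = 19 → [3, 8, 8, 19]
insert 7 at 2 → [3, 8, 7, 8, 19]
append 2 → [3, 8, 7, 8, 19, 2]
vals[2] = vals[0]*vals[-1] = 3*2 = 6 → [3, 8, 6, 8, 19, 2]
append vals[0]+vals[5] = 3+2 = 5 → [3, 8, 6, 8, 19, 2, 5]
vals[-2] = 6 → [3, 8, 6, 8, 19, 6, 5]
vals[2] = vals[0]*vals[-1] = 3*5 = 15 → [3, 8, 15, 8, 19, 6, 5]

[3, 8, 15, 8, 19, 6, 5]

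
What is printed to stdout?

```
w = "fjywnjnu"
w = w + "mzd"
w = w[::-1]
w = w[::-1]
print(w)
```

fjywnjnumzd

+ 'mzd' → 'fjywnjnumzd'
reverse → 'dzmunjnwyjf'
reverse → 'fjywnjnumzd'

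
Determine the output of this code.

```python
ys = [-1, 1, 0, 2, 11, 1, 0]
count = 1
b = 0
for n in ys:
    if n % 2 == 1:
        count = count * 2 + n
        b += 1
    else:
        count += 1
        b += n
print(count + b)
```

n=-1: odd, count = 1*2+(-1) = 1; b=1
n=1: odd, count = 1*2+1 = 3; b=2
n=0: not odd, count = 3+1 = 4; b=2
n=2: not odd, count = 4+1 = 5; b=4
n=11: odd, count = 5*2+11 = 21; b=5
n=1: odd, count = 21*2+1 = 43; b=6
n=0: not odd, count = 43+1 = 44; b=6
count+b = 44+6 = 50

50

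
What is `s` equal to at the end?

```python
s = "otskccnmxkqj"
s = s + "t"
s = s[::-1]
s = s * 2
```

+ 't' → 'otskccnmxkqjt'
reverse → 'tjqkxmnccksto'
repeat ×2 → 'tjqkxmncckstotjqkxmnccksto'

'tjqkxmncckstotjqkxmnccksto'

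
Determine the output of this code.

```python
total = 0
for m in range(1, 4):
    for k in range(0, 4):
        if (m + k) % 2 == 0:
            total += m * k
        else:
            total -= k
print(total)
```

m=1,k=0: odd sum, total = 0-0 = 0
m=1,k=1: even sum, total = 0+1 = 1
m=1,k=2: odd sum, total = 1-2 = -1
m=1,k=3: even sum, total = (-1)+3 = 2
m=2,k=0: even sum, total = 2+0 = 2
m=2,k=1: odd sum, total = 2-1 = 1
m=2,k=2: even sum, total = 1+4 = 5
m=2,k=3: odd sum, total = 5-3 = 2
m=3,k=0: odd sum, total = 2-0 = 2
m=3,k=1: even sum, total = 2+3 = 5
m=3,k=2: odd sum, total = 5-2 = 3
m=3,k=3: even sum, total = 3+9 = 12

12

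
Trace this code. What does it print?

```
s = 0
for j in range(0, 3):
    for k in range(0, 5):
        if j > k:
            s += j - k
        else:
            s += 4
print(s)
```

52

j=0,k=0: not 0>0, s = 0+4 = 4
j=0,k=1: not 0>1, s = 4+4 = 8
j=0,k=2: not 0>2, s = 8+4 = 12
j=0,k=3: not 0>3, s = 12+4 = 16
j=0,k=4: not 0>4, s = 16+4 = 20
j=1,k=0: 1>0, s = 20+1 = 21
j=1,k=1: not 1>1, s = 21+4 = 25
j=1,k=2: not 1>2, s = 25+4 = 29
j=1,k=3: not 1>3, s = 29+4 = 33
j=1,k=4: not 1>4, s = 33+4 = 37
j=2,k=0: 2>0, s = 37+2 = 39
j=2,k=1: 2>1, s = 39+1 = 40
j=2,k=2: not 2>2, s = 40+4 = 44
j=2,k=3: not 2>3, s = 44+4 = 48
j=2,k=4: not 2>4, s = 48+4 = 52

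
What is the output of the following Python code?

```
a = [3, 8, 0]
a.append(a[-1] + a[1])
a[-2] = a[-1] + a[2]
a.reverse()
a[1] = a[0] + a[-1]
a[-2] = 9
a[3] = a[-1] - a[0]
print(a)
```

[8, 11, 9, -5]

append a[-1]+a[1] = 0+8 = 8 → [3, 8, 0, 8]
a[-2] = a[-1]+a[2] = 8+0 = 8 → [3, 8, 8, 8]
reverse → [8, 8, 8, 3]
a[1] = a[0]+a[-1] = 8+3 = 11 → [8, 11, 8, 3]
a[-2] = 9 → [8, 11, 9, 3]
a[3] = a[-1]-a[0] = 3-8 = -5 → [8, 11, 9, -5]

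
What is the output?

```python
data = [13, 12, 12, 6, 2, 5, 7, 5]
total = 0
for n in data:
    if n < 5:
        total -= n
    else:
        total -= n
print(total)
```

n=13: not <5, total = 0-13 = -13
n=12: not <5, total = (-13)-12 = -25
n=12: not <5, total = (-25)-12 = -37
n=6: not <5, total = (-37)-6 = -43
n=2: <5, total = (-43)-2 = -45
n=5: not <5, total = (-45)-5 = -50
n=7: not <5, total = (-50)-7 = -57
n=5: not <5, total = (-57)-5 = -62

-62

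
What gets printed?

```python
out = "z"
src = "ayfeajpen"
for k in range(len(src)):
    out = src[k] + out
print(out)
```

k=0: prepend 'a' → 'az'
k=1: prepend 'y' → 'yaz'
k=2: prepend 'f' → 'fyaz'
k=3: prepend 'e' → 'efyaz'
k=4: prepend 'a' → 'aefyaz'
k=5: prepend 'j' → 'jaefyaz'
k=6: prepend 'p' → 'pjaefyaz'
k=7: prepend 'e' → 'epjaefyaz'
k=8: prepend 'n' → 'nepjaefyaz'

nepjaefyaz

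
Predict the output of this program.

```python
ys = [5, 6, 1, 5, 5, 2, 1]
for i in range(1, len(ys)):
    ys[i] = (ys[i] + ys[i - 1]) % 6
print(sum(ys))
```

i=1: ys[1] = (6+5)%6 = 5 → [5, 5, 1, 5, 5, 2, 1]
i=2: ys[2] = (1+5)%6 = 0 → [5, 5, 0, 5, 5, 2, 1]
i=3: ys[3] = (5+0)%6 = 5 → [5, 5, 0, 5, 5, 2, 1]
i=4: ys[4] = (5+5)%6 = 4 → [5, 5, 0, 5, 4, 2, 1]
i=5: ys[5] = (2+4)%6 = 0 → [5, 5, 0, 5, 4, 0, 1]
i=6: ys[6] = (1+0)%6 = 1 → [5, 5, 0, 5, 4, 0, 1]
sum = 20

20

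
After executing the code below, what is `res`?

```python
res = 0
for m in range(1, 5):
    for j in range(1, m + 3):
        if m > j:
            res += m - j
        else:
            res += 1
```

22

m=1,j=1: not 1>1, res = 0+1 = 1
m=1,j=2: not 1>2, res = 1+1 = 2
m=1,j=3: not 1>3, res = 2+1 = 3
m=2,j=1: 2>1, res = 3+1 = 4
m=2,j=2: not 2>2, res = 4+1 = 5
m=2,j=3: not 2>3, res = 5+1 = 6
m=2,j=4: not 2>4, res = 6+1 = 7
m=3,j=1: 3>1, res = 7+2 = 9
m=3,j=2: 3>2, res = 9+1 = 10
m=3,j=3: not 3>3, res = 10+1 = 11
m=3,j=4: not 3>4, res = 11+1 = 12
m=3,j=5: not 3>5, res = 12+1 = 13
m=4,j=1: 4>1, res = 13+3 = 16
m=4,j=2: 4>2, res = 16+2 = 18
m=4,j=3: 4>3, res = 18+1 = 19
m=4,j=4: not 4>4, res = 19+1 = 20
m=4,j=5: not 4>5, res = 20+1 = 21
m=4,j=6: not 4>6, res = 21+1 = 22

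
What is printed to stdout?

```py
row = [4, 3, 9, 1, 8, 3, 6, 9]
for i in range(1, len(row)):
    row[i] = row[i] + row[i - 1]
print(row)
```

[4, 7, 16, 17, 25, 28, 34, 43]

i=1: row[1] = 3+4 = 7 → [4, 7, 9, 1, 8, 3, 6, 9]
i=2: row[2] = 9+7 = 16 → [4, 7, 16, 1, 8, 3, 6, 9]
i=3: row[3] = 1+16 = 17 → [4, 7, 16, 17, 8, 3, 6, 9]
i=4: row[4] = 8+17 = 25 → [4, 7, 16, 17, 25, 3, 6, 9]
i=5: row[5] = 3+25 = 28 → [4, 7, 16, 17, 25, 28, 6, 9]
i=6: row[6] = 6+28 = 34 → [4, 7, 16, 17, 25, 28, 34, 9]
i=7: row[7] = 9+34 = 43 → [4, 7, 16, 17, 25, 28, 34, 43]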